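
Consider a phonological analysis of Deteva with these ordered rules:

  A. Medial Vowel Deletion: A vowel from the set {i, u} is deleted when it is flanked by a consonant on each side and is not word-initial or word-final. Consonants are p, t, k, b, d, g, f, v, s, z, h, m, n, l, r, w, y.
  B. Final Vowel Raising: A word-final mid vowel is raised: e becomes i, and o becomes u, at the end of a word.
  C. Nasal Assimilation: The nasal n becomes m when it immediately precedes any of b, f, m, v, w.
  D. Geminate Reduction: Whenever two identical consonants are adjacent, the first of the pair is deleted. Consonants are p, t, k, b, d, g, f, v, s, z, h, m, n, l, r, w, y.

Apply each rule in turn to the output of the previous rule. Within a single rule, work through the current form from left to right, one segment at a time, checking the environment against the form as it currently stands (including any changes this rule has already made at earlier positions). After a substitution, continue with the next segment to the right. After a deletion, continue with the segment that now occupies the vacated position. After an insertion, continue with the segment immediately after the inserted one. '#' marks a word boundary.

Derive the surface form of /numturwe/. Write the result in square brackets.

[mtrwi]

A Medial Vowel Deletion: [numturwe] → [nmtrwe]
B Final Vowel Raising: [nmtrwe] → [nmtrwi]
C Nasal Assimilation: [nmtrwi] → [mmtrwi]
D Geminate Reduction: [mmtrwi] → [mtrwi]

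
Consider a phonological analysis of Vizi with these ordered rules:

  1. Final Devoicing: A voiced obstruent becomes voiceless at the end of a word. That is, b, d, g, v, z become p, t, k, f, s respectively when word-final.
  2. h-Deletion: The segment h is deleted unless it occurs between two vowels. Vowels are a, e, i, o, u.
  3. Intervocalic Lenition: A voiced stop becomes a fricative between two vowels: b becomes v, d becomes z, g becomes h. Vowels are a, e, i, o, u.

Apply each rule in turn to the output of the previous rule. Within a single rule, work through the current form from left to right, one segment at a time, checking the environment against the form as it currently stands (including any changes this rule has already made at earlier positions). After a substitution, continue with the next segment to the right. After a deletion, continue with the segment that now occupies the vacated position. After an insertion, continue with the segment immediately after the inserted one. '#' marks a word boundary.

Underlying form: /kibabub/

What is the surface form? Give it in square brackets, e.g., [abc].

[kivavup]

1 Final Devoicing: [kibabub] → [kibabup]
2 h-Deletion: no change — [kibabup]
3 Intervocalic Lenition: [kibabup] → [kivavup]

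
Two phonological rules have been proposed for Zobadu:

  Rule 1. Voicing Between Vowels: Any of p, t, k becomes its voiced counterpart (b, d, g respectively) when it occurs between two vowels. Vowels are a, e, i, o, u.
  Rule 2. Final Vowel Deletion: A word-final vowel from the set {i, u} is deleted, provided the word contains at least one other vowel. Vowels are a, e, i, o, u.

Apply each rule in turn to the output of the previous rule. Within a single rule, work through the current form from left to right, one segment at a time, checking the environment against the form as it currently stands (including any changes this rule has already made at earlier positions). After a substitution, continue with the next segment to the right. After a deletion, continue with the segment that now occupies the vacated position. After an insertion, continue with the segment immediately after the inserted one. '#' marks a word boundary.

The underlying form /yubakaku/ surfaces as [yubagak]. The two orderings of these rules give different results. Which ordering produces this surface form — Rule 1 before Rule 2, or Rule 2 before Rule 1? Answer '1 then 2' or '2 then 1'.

2 then 1

Order 1 then 2:
  1 Voicing Between Vowels: [yubakaku] → [yubagagu]
  2 Final Vowel Deletion: [yubagagu] → [yubagag]
  result: [yubagag]
Order 2 then 1:
  2 Final Vowel Deletion: [yubakaku] → [yubakak]
  1 Voicing Between Vowels: [yubakak] → [yubagak]
  result: [yubagak]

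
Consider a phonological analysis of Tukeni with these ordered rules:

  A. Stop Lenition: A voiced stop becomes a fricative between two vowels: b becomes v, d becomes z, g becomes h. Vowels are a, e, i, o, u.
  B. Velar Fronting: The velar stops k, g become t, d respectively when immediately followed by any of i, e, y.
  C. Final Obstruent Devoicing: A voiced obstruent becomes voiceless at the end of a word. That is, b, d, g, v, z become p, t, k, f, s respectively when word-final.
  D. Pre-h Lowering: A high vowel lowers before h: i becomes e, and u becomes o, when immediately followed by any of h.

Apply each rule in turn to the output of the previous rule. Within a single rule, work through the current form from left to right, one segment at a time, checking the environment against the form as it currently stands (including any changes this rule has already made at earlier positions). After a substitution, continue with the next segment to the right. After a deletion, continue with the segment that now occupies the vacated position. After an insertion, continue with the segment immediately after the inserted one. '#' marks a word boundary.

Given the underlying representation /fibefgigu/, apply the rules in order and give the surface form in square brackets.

A Stop Lenition: [fibefgigu] → [fivefgihu]
B Velar Fronting: [fivefgihu] → [fivefdihu]
C Final Obstruent Devoicing: no change — [fivefdihu]
D Pre-h Lowering: [fivefdihu] → [fivefdehu]

[fivefdehu]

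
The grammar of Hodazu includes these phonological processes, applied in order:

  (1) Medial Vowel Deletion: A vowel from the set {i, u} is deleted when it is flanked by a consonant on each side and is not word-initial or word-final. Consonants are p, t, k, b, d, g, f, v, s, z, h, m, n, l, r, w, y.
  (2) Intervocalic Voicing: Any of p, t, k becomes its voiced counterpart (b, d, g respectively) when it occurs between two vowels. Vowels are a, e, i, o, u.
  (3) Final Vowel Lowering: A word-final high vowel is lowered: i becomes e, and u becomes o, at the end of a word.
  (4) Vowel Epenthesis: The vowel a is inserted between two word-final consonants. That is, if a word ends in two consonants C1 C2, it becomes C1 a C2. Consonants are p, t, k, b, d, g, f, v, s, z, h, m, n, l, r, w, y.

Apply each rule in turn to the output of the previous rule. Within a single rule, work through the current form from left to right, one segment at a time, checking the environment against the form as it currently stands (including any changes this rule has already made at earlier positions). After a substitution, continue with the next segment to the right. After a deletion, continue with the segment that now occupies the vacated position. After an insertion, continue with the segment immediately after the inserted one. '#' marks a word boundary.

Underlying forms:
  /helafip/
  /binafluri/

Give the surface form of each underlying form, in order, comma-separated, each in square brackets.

/helafip/:
  (1) Medial Vowel Deletion: [helafip] → [helafp]
  (2) Intervocalic Voicing: no change — [helafp]
  (3) Final Vowel Lowering: no change — [helafp]
  (4) Vowel Epenthesis: [helafp] → [helafap]
/binafluri/:
  (1) Medial Vowel Deletion: [binafluri] → [bnaflri]
  (2) Intervocalic Voicing: no change — [bnaflri]
  (3) Final Vowel Lowering: [bnaflri] → [bnaflre]
  (4) Vowel Epenthesis: no change — [bnaflre]

[helafap], [bnaflre]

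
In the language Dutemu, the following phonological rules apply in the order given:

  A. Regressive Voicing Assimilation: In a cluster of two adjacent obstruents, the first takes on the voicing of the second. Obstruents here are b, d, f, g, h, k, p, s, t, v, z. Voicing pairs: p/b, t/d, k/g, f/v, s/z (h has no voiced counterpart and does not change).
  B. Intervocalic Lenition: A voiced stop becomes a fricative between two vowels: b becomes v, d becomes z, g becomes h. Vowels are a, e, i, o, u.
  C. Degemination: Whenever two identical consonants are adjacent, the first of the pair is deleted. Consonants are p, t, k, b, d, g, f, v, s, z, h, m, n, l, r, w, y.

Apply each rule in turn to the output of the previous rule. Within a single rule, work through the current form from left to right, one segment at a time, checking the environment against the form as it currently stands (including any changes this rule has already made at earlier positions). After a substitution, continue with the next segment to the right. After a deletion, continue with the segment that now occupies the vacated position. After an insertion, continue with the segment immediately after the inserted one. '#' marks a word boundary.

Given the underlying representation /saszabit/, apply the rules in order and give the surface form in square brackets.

A Regressive Voicing Assimilation: [saszabit] → [sazzabit]
B Intervocalic Lenition: [sazzabit] → [sazzavit]
C Degemination: [sazzavit] → [sazavit]

[sazavit]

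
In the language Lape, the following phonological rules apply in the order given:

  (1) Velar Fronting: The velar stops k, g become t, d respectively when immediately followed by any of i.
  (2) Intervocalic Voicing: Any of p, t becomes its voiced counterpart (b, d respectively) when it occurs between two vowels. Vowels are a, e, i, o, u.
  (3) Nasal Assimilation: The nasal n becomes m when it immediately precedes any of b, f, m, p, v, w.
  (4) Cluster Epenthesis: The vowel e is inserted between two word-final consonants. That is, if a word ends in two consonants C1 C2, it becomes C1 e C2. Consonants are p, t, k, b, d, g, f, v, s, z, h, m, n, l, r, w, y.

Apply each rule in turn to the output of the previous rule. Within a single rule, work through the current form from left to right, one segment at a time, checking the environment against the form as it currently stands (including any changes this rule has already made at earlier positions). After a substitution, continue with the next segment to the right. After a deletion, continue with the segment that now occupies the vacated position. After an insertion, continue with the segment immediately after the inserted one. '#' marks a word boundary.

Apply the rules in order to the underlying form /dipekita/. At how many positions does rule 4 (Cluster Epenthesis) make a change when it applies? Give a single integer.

(1) Velar Fronting: [dipekita] → [dipetita]
(2) Intervocalic Voicing: [dipetita] → [dibedida]
(3) Nasal Assimilation: no change — [dibedida]
(4) Cluster Epenthesis: no change — [dibedida]
Rule 4 changed 0 position(s).

0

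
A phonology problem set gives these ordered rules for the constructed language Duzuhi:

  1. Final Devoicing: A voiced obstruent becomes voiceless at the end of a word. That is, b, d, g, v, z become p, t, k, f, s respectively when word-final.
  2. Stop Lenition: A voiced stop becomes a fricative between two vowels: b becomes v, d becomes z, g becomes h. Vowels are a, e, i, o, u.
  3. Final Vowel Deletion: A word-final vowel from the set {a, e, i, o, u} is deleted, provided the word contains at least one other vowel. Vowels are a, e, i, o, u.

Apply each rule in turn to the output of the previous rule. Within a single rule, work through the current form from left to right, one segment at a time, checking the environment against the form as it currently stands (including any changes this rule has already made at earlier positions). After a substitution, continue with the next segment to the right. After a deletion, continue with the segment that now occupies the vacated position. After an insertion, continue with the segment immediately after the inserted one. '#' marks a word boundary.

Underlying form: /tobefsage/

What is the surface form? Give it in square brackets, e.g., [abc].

[tovefsah]

1 Final Devoicing: no change — [tobefsage]
2 Stop Lenition: [tobefsage] → [tovefsahe]
3 Final Vowel Deletion: [tovefsahe] → [tovefsah]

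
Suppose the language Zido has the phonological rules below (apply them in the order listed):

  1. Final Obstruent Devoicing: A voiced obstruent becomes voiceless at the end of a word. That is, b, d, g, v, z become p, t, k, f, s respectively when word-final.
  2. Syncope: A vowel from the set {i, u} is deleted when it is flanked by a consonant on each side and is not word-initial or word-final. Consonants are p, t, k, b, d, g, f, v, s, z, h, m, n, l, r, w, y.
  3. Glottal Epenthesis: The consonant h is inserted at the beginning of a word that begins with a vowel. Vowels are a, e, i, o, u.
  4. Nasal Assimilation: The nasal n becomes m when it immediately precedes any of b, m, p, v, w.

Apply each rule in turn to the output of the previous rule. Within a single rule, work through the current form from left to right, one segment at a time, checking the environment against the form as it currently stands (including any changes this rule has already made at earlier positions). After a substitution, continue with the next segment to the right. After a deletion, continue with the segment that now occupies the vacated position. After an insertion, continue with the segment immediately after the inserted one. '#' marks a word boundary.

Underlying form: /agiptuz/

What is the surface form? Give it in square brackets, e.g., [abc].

1 Final Obstruent Devoicing: [agiptuz] → [agiptus]
2 Syncope: [agiptus] → [agpts]
3 Glottal Epenthesis: [agpts] → [hagpts]
4 Nasal Assimilation: no change — [hagpts]

[hagpts]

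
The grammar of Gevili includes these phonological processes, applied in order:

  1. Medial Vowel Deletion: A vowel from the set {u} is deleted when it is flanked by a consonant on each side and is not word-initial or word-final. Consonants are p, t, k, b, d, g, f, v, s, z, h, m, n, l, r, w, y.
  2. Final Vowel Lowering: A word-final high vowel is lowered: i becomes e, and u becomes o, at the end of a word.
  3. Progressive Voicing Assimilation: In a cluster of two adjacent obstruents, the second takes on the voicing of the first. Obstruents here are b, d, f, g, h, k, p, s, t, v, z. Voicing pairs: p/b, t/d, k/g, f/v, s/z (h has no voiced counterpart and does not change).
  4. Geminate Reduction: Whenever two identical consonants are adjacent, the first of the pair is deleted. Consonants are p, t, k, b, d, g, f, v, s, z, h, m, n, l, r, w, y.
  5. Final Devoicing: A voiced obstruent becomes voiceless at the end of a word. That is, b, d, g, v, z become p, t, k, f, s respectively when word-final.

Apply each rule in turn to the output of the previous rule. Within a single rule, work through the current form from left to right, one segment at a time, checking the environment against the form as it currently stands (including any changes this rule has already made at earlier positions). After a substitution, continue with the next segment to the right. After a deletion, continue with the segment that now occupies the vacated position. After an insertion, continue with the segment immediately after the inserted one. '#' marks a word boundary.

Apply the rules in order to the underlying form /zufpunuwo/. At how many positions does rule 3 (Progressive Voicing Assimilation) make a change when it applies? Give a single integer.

1 Medial Vowel Deletion: [zufpunuwo] → [zfpnwo]
2 Final Vowel Lowering: no change — [zfpnwo]
3 Progressive Voicing Assimilation: [zfpnwo] → [zvbnwo]
4 Geminate Reduction: no change — [zvbnwo]
5 Final Devoicing: no change — [zvbnwo]
Rule 3 changed 2 position(s).

2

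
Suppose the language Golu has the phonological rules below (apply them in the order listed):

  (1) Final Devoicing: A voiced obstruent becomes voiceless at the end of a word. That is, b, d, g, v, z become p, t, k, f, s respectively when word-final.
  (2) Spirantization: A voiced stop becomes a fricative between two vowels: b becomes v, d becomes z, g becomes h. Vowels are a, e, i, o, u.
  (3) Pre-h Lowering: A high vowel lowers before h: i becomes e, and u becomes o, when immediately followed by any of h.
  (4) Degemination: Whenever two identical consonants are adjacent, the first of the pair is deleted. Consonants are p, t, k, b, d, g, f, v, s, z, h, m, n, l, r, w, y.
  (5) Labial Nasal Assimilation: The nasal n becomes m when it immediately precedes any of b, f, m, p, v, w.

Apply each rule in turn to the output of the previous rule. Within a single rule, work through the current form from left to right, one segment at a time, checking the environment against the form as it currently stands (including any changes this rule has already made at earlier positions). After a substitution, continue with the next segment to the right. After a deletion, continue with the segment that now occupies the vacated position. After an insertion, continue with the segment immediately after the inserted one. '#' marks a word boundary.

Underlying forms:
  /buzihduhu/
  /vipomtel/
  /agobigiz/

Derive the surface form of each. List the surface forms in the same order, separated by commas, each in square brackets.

[buzehdohu], [vipomtel], [ahovehis]

/buzihduhu/:
  (1) Final Devoicing: no change — [buzihduhu]
  (2) Spirantization: no change — [buzihduhu]
  (3) Pre-h Lowering: [buzihduhu] → [buzehdohu]
  (4) Degemination: no change — [buzehdohu]
  (5) Labial Nasal Assimilation: no change — [buzehdohu]
/vipomtel/:
  (1) Final Devoicing: no change — [vipomtel]
  (2) Spirantization: no change — [vipomtel]
  (3) Pre-h Lowering: no change — [vipomtel]
  (4) Degemination: no change — [vipomtel]
  (5) Labial Nasal Assimilation: no change — [vipomtel]
/agobigiz/:
  (1) Final Devoicing: [agobigiz] → [agobigis]
  (2) Spirantization: [agobigis] → [ahovihis]
  (3) Pre-h Lowering: [ahovihis] → [ahovehis]
  (4) Degemination: no change — [ahovehis]
  (5) Labial Nasal Assimilation: no change — [ahovehis]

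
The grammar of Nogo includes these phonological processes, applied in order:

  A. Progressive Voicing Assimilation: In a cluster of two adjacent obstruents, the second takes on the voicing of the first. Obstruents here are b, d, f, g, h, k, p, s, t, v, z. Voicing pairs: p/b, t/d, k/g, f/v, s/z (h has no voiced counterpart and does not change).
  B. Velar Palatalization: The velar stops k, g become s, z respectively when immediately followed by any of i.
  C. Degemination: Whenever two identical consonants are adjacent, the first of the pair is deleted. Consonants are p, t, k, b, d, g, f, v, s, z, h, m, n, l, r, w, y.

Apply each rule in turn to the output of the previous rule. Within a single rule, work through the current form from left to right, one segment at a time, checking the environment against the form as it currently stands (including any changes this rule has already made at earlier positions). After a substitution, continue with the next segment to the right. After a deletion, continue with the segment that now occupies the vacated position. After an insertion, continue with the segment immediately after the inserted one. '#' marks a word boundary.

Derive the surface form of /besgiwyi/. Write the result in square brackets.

[besiwyi]

A Progressive Voicing Assimilation: [besgiwyi] → [beskiwyi]
B Velar Palatalization: [beskiwyi] → [bessiwyi]
C Degemination: [bessiwyi] → [besiwyi]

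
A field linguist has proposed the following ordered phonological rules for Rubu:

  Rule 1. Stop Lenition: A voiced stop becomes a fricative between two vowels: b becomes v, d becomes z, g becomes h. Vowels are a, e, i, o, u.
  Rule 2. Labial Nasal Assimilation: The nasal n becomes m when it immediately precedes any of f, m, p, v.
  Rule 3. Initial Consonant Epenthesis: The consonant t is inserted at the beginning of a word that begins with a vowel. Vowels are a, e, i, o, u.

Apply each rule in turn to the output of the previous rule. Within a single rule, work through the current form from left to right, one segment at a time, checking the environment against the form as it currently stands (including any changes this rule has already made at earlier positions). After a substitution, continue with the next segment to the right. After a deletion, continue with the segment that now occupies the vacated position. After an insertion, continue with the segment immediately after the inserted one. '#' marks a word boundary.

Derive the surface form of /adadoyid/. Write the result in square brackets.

[tazazoyid]

Rule 1 Stop Lenition: [adadoyid] → [azazoyid]
Rule 2 Labial Nasal Assimilation: no change — [azazoyid]
Rule 3 Initial Consonant Epenthesis: [azazoyid] → [tazazoyid]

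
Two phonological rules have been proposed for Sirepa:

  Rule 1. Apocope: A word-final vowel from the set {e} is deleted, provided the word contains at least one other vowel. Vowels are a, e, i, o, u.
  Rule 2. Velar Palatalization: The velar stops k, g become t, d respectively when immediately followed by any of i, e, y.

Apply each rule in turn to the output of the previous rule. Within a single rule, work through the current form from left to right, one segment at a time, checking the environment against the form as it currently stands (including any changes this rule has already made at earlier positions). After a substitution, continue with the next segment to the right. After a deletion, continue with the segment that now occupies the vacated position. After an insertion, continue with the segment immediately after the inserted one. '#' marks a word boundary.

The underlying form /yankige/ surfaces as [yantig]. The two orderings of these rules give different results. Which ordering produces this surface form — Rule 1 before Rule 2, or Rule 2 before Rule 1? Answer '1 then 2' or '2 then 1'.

Order 1 then 2:
  1 Apocope: [yankige] → [yankig]
  2 Velar Palatalization: [yankig] → [yantig]
  result: [yantig]
Order 2 then 1:
  2 Velar Palatalization: [yankige] → [yantide]
  1 Apocope: [yantide] → [yantid]
  result: [yantid]

1 then 2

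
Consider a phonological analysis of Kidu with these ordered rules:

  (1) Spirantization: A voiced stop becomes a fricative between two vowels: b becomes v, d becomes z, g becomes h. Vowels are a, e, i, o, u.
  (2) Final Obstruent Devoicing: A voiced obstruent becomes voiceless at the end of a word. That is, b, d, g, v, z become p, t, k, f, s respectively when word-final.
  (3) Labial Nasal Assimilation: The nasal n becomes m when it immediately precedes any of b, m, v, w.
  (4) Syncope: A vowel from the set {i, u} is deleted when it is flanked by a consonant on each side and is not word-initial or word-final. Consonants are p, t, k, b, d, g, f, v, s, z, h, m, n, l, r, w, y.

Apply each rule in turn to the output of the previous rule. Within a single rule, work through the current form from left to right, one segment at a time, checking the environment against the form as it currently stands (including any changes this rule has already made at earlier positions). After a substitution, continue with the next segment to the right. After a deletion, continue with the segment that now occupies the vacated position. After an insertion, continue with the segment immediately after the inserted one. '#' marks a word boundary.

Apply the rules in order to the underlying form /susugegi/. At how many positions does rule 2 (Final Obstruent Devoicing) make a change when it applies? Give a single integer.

(1) Spirantization: [susugegi] → [susuhehi]
(2) Final Obstruent Devoicing: no change — [susuhehi]
(3) Labial Nasal Assimilation: no change — [susuhehi]
(4) Syncope: [susuhehi] → [sshehi]
Rule 2 changed 0 position(s).

0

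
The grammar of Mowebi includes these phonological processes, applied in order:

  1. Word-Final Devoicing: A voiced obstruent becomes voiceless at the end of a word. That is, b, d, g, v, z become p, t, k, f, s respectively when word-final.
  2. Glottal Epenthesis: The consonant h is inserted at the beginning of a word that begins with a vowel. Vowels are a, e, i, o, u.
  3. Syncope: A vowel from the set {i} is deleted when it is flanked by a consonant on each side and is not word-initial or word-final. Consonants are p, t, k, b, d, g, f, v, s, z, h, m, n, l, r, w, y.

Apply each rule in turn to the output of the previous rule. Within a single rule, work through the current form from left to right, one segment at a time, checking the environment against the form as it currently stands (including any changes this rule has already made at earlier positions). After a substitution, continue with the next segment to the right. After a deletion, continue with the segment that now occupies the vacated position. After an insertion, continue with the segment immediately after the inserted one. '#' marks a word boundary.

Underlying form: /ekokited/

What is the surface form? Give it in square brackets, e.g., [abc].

1 Word-Final Devoicing: [ekokited] → [ekokitet]
2 Glottal Epenthesis: [ekokitet] → [hekokitet]
3 Syncope: [hekokitet] → [hekoktet]

[hekoktet]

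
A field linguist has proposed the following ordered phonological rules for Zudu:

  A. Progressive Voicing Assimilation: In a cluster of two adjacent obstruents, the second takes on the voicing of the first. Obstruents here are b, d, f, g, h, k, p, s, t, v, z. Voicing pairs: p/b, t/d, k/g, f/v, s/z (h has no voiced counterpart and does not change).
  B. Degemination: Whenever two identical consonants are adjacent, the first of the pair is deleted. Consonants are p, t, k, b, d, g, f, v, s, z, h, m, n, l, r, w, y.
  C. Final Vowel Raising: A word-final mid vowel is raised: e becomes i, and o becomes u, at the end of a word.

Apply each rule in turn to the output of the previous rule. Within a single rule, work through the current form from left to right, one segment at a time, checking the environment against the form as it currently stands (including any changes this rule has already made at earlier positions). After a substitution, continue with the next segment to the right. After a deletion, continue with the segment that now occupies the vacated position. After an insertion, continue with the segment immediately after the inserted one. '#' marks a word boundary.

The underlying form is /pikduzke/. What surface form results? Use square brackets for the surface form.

A Progressive Voicing Assimilation: [pikduzke] → [piktuzge]
B Degemination: no change — [piktuzge]
C Final Vowel Raising: [piktuzge] → [piktuzgi]

[piktuzgi]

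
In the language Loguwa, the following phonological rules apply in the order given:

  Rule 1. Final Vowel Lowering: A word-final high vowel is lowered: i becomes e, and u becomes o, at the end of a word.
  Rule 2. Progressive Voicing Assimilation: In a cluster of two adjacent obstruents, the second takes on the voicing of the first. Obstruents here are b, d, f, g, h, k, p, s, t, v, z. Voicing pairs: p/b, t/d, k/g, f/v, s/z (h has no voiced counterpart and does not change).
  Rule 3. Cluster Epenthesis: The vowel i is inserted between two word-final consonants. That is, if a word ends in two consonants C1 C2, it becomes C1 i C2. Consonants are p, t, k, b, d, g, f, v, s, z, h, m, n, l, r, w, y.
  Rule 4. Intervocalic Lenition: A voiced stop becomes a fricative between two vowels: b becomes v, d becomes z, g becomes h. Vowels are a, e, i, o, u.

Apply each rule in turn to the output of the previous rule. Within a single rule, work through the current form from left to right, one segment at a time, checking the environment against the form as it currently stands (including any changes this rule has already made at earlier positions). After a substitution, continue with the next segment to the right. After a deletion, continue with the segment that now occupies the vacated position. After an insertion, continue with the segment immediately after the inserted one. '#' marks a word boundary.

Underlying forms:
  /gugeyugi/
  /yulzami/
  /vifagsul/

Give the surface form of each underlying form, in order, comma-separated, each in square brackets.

[guheyuhe], [yulzame], [vifagzul]

/gugeyugi/:
  Rule 1 Final Vowel Lowering: [gugeyugi] → [gugeyuge]
  Rule 2 Progressive Voicing Assimilation: no change — [gugeyuge]
  Rule 3 Cluster Epenthesis: no change — [gugeyuge]
  Rule 4 Intervocalic Lenition: [gugeyuge] → [guheyuhe]
/yulzami/:
  Rule 1 Final Vowel Lowering: [yulzami] → [yulzame]
  Rule 2 Progressive Voicing Assimilation: no change — [yulzame]
  Rule 3 Cluster Epenthesis: no change — [yulzame]
  Rule 4 Intervocalic Lenition: no change — [yulzame]
/vifagsul/:
  Rule 1 Final Vowel Lowering: no change — [vifagsul]
  Rule 2 Progressive Voicing Assimilation: [vifagsul] → [vifagzul]
  Rule 3 Cluster Epenthesis: no change — [vifagzul]
  Rule 4 Intervocalic Lenition: no change — [vifagzul]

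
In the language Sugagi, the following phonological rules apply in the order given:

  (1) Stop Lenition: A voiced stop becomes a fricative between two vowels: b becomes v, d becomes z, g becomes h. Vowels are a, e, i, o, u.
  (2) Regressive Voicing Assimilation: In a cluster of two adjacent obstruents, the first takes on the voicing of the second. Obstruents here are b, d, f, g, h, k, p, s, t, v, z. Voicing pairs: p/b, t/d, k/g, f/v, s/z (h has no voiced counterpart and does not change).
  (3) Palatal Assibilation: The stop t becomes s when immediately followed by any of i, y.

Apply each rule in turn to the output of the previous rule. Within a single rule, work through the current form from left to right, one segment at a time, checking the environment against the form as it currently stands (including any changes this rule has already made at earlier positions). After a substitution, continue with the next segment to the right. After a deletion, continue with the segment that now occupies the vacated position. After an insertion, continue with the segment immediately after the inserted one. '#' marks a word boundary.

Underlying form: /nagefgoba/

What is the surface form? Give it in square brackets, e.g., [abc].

[nahevgova]

(1) Stop Lenition: [nagefgoba] → [nahefgova]
(2) Regressive Voicing Assimilation: [nahefgova] → [nahevgova]
(3) Palatal Assibilation: no change — [nahevgova]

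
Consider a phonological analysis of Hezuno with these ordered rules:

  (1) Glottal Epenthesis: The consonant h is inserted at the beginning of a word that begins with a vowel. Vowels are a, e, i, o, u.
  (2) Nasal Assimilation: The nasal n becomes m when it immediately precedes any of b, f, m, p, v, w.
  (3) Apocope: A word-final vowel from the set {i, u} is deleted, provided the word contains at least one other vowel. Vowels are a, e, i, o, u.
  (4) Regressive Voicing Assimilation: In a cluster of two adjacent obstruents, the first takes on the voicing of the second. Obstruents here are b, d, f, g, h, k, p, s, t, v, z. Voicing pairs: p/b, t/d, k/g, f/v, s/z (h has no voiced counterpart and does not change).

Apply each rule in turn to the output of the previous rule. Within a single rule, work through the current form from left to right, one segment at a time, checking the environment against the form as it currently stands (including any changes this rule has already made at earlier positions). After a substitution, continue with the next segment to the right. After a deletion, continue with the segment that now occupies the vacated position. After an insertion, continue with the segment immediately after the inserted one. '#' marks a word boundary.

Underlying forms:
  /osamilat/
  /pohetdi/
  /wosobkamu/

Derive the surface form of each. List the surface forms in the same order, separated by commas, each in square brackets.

[hosamilat], [pohedd], [wosopkam]

/osamilat/:
  (1) Glottal Epenthesis: [osamilat] → [hosamilat]
  (2) Nasal Assimilation: no change — [hosamilat]
  (3) Apocope: no change — [hosamilat]
  (4) Regressive Voicing Assimilation: no change — [hosamilat]
/pohetdi/:
  (1) Glottal Epenthesis: no change — [pohetdi]
  (2) Nasal Assimilation: no change — [pohetdi]
  (3) Apocope: [pohetdi] → [pohetd]
  (4) Regressive Voicing Assimilation: [pohetd] → [pohedd]
/wosobkamu/:
  (1) Glottal Epenthesis: no change — [wosobkamu]
  (2) Nasal Assimilation: no change — [wosobkamu]
  (3) Apocope: [wosobkamu] → [wosobkam]
  (4) Regressive Voicing Assimilation: [wosobkam] → [wosopkam]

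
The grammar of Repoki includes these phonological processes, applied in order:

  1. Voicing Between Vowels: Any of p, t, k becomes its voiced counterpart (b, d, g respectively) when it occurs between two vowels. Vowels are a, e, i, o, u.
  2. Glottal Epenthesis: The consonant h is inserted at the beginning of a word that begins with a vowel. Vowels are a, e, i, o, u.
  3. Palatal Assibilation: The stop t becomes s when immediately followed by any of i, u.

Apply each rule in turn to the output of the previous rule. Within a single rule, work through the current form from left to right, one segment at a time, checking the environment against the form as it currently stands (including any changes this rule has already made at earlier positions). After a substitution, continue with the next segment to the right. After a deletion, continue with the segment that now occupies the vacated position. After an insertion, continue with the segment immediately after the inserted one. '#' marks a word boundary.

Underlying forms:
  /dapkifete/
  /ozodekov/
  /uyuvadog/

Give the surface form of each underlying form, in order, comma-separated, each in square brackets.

/dapkifete/:
  1 Voicing Between Vowels: [dapkifete] → [dapkifede]
  2 Glottal Epenthesis: no change — [dapkifede]
  3 Palatal Assibilation: no change — [dapkifede]
/ozodekov/:
  1 Voicing Between Vowels: [ozodekov] → [ozodegov]
  2 Glottal Epenthesis: [ozodegov] → [hozodegov]
  3 Palatal Assibilation: no change — [hozodegov]
/uyuvadog/:
  1 Voicing Between Vowels: no change — [uyuvadog]
  2 Glottal Epenthesis: [uyuvadog] → [huyuvadog]
  3 Palatal Assibilation: no change — [huyuvadog]

[dapkifede], [hozodegov], [huyuvadog]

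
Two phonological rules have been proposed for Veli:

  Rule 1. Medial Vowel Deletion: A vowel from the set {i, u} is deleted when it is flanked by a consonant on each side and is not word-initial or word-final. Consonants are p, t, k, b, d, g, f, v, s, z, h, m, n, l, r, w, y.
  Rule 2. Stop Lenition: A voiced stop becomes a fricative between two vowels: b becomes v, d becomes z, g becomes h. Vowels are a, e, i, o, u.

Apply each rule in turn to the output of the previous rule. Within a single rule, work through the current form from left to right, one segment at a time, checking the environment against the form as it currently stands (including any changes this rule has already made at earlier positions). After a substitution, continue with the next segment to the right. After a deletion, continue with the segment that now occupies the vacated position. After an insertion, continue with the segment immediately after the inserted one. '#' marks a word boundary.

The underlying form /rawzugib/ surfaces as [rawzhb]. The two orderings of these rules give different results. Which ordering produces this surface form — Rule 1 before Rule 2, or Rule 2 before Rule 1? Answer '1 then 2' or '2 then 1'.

2 then 1

Order 1 then 2:
  1 Medial Vowel Deletion: [rawzugib] → [rawzgb]
  2 Stop Lenition: no change — [rawzgb]
  result: [rawzgb]
Order 2 then 1:
  2 Stop Lenition: [rawzugib] → [rawzuhib]
  1 Medial Vowel Deletion: [rawzuhib] → [rawzhb]
  result: [rawzhb]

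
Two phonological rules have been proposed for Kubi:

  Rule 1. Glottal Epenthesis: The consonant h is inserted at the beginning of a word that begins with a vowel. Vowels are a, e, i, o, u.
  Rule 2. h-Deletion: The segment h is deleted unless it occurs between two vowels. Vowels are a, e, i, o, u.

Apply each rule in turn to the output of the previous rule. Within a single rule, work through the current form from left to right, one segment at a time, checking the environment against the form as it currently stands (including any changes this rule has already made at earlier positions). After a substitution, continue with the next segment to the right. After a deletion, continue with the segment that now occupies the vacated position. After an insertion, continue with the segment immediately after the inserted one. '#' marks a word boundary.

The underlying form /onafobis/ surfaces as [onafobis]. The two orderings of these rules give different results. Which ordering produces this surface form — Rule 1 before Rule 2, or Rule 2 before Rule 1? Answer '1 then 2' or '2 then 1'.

Order 1 then 2:
  1 Glottal Epenthesis: [onafobis] → [honafobis]
  2 h-Deletion: [honafobis] → [onafobis]
  result: [onafobis]
Order 2 then 1:
  2 h-Deletion: no change — [onafobis]
  1 Glottal Epenthesis: [onafobis] → [honafobis]
  result: [honafobis]

1 then 2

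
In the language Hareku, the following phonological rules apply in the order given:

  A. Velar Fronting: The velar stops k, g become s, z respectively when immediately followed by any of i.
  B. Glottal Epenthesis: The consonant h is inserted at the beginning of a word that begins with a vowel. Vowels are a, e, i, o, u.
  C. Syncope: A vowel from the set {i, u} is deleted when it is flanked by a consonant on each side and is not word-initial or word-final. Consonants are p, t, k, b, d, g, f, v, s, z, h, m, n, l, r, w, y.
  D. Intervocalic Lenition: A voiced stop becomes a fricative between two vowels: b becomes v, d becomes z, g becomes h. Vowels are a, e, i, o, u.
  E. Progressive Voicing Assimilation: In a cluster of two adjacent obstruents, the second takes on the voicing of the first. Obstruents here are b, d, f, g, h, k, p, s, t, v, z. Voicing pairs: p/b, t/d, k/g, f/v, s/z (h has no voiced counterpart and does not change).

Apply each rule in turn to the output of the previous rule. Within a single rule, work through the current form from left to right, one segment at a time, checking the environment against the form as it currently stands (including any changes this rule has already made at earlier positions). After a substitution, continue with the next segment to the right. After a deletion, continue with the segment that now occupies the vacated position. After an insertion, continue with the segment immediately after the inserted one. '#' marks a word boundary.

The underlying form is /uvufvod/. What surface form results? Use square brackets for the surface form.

A Velar Fronting: no change — [uvufvod]
B Glottal Epenthesis: [uvufvod] → [huvufvod]
C Syncope: [huvufvod] → [hvfvod]
D Intervocalic Lenition: no change — [hvfvod]
E Progressive Voicing Assimilation: [hvfvod] → [hfffod]

[hfffod]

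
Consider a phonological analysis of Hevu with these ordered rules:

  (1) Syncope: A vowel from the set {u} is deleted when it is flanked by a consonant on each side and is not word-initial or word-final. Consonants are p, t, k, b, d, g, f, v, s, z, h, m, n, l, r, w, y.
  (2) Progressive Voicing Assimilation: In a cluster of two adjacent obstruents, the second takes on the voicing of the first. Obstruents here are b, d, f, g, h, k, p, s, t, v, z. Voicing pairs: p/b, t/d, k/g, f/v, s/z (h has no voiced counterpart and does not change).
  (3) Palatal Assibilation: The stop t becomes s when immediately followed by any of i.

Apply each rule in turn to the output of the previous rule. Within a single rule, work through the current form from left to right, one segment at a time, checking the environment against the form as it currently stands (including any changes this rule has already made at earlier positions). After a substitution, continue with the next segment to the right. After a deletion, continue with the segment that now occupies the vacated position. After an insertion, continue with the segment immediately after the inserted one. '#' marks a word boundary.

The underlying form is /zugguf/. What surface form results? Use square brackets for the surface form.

[zggv]

(1) Syncope: [zugguf] → [zggf]
(2) Progressive Voicing Assimilation: [zggf] → [zggv]
(3) Palatal Assibilation: no change — [zggv]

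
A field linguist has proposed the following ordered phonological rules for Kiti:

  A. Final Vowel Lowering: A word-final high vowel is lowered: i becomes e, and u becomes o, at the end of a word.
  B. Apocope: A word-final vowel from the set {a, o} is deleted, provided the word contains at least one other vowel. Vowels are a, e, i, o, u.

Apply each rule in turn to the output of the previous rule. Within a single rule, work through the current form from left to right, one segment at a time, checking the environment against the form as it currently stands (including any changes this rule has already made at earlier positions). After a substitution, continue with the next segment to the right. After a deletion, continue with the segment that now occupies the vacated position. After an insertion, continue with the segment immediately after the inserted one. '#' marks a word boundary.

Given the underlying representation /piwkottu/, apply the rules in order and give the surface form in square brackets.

[piwkott]

A Final Vowel Lowering: [piwkottu] → [piwkotto]
B Apocope: [piwkotto] → [piwkott]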